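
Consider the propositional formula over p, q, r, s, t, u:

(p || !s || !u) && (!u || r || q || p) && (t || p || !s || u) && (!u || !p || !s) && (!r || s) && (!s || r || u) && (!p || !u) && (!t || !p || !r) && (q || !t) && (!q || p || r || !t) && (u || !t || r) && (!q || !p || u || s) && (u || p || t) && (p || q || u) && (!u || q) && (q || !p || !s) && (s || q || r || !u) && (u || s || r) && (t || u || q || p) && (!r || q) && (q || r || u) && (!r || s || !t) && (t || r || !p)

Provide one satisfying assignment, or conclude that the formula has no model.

Branch on r: set r = false.
Branch on s: set s = false.
(u) alone gives u = true.
(!p) alone gives p = false.
(q) alone gives q = true.
(!t) alone gives t = false.
Every clause now holds.

p: false; q: true; r: false; s: false; t: false; u: true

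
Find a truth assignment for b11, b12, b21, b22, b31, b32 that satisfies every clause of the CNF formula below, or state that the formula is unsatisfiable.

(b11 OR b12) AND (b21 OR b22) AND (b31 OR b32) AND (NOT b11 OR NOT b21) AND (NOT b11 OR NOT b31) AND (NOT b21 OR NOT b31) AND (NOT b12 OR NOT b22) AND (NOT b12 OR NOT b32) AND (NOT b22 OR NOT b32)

UNSATISFIABLE

Branch on b11: set b11 = true.
From the singleton clause (NOT b21), b21 = false.
From the singleton clause (b22), b22 = true.
From the singleton clause (NOT b31), b31 = false.
From the singleton clause (b32), b32 = true.
That conflicts with the unit clause (NOT b32).
Undo b11 and try b11 = false.
From the singleton clause (b12), b12 = true.
From the singleton clause (NOT b22), b22 = false.
From the singleton clause (b21), b21 = true.
From the singleton clause (NOT b31), b31 = false.
From the singleton clause (b32), b32 = true.
That conflicts with the unit clause (NOT b32).
Both values of b11 lead to a conflict.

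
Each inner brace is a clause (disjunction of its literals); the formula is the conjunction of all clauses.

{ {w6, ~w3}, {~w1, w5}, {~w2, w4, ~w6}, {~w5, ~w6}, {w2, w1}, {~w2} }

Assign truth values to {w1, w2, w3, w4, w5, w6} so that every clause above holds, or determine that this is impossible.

w1: 1; w2: 0; w3: 0; w4: 1; w5: 1; w6: 0

From the singleton clause (~w2), w2 = 0.
From the singleton clause (w1), w1 = 1.
From the singleton clause (w5), w5 = 1.
From the singleton clause (~w6), w6 = 0.
From the singleton clause (~w3), w3 = 0.
Every clause is now satisfied; w4 is unconstrained.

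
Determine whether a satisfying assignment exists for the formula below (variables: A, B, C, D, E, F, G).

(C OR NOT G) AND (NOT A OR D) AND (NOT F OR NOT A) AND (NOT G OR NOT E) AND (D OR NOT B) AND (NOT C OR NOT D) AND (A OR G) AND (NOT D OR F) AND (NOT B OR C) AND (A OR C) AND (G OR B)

Yes

Case C = true:
The clause (NOT D) is unit, so D = false.
The clause (NOT A) is unit, so A = false.
The clause (NOT B) is unit, so B = false.
The clause (G) is unit, so G = true.
The clause (NOT E) is unit, so E = false.
No clause remains; F is free.
A satisfying assignment: A=false; B=false; C=true; D=false; E=false; F=true; G=true.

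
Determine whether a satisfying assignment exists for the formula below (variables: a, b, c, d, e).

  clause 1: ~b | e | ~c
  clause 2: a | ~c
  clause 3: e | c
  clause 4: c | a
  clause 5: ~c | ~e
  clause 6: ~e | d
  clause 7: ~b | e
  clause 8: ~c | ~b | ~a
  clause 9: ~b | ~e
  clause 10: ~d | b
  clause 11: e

From the singleton clause (e), e = 1.
From the singleton clause (~c), c = 0.
From the singleton clause (a), a = 1.
From the singleton clause (d), d = 1.
From the singleton clause (~b), b = 0.
But (b) is also a unit clause — contradiction.
No assignment satisfies every clause.

Unsatisfiable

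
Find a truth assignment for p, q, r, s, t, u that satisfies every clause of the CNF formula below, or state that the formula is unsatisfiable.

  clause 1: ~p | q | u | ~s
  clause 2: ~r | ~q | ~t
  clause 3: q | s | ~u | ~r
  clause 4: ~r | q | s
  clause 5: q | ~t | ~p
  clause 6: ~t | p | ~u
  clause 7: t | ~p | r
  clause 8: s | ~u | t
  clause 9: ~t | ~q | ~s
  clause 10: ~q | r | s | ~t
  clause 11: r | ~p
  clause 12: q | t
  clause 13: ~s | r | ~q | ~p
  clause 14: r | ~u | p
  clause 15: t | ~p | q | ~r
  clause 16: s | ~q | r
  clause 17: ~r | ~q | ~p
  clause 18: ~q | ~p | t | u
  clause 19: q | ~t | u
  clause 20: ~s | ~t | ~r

p=0; q=1; r=1; s=1; t=0; u=1

Try r = 1.
Try q = 1.
Unit clause (~t) forces t = 0.
Unit clause (~p) forces p = 0.
Try s = 1.
No clause remains; u is free.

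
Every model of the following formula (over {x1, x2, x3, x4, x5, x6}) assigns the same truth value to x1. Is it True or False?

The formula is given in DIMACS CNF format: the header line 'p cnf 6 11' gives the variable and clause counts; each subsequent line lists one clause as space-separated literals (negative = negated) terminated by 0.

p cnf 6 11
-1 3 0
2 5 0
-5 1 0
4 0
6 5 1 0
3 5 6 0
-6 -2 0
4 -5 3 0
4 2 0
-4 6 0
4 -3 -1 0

True

Suppose x1 = False.
Unit clause (¬x5) forces x5 = False.
Unit clause (x2) forces x2 = True.
Unit clause (x4) forces x4 = True.
Unit clause (x6) forces x6 = True.
That conflicts with the unit clause (¬x6).
So every satisfying assignment has x1 = True.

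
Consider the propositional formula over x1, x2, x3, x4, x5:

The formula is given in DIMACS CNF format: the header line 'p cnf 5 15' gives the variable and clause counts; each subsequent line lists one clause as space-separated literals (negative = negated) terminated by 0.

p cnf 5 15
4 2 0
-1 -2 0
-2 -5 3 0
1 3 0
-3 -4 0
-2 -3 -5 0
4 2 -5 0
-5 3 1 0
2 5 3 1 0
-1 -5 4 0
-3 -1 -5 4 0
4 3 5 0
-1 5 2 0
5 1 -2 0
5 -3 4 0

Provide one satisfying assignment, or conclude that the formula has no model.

Try x4 = True.
(¬x3) alone gives x3 = False.
(x1) alone gives x1 = True.
(¬x2) alone gives x2 = False.
(x5) alone gives x5 = True.
Every clause now holds.

x1=True; x2=False; x3=False; x4=True; x5=True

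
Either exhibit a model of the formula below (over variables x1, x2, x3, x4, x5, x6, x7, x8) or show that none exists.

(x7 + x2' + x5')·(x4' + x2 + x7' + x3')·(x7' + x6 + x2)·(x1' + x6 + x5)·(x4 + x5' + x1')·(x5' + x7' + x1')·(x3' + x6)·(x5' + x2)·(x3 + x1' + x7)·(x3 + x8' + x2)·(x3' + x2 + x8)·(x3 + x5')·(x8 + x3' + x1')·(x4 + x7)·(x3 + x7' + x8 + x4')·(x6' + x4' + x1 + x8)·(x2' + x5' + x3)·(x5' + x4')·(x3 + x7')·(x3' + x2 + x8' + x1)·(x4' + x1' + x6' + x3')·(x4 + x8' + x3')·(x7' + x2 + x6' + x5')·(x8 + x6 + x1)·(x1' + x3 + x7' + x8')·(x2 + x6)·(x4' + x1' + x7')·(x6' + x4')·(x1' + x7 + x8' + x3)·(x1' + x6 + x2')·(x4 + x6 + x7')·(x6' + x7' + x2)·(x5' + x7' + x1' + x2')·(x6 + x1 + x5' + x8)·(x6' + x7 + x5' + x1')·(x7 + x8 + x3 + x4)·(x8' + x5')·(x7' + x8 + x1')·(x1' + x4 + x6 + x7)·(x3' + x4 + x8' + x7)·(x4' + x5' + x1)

x1=0,  x2=1,  x3=1,  x4=0,  x5=0,  x6=1,  x7=1,  x8=0

Branch on x3: set x3 = 1.
(x6) alone gives x6 = 1.
(x4') alone gives x4 = 0.
(x7) alone gives x7 = 1.
(x8') alone gives x8 = 0.
(x2) alone gives x2 = 1.
(x1') alone gives x1 = 0.
No clause remains; x5 is free.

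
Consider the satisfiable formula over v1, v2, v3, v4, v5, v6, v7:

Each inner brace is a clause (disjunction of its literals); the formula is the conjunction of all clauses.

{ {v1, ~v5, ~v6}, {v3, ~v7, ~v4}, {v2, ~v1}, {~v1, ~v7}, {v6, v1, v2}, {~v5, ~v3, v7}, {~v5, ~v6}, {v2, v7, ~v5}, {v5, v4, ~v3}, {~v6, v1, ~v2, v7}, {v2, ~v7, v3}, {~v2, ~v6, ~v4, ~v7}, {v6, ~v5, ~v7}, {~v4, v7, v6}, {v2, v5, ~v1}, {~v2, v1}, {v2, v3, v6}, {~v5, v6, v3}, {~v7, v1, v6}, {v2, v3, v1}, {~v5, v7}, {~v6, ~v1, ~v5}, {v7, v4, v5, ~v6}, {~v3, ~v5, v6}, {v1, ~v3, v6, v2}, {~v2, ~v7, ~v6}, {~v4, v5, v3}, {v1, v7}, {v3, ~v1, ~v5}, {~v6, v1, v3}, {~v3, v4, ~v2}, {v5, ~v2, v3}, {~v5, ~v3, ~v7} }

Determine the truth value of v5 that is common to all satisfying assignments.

False

Suppose v5 = 1.
(~v6) alone gives v6 = 0.
(~v7) alone gives v7 = 0.
But (v7) is also a unit clause — contradiction.
So every satisfying assignment has v5 = False.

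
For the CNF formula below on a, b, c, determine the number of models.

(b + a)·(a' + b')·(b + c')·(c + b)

2

There are 2^3 = 8 truth assignments over (a, b, c).
Check each against the 4 clauses (columns in the order a, b, c):
  F F F  ✗ fails (b + a)
  F F T  ✗ fails (b + a)
  F T F  ✓ satisfies all
  F T T  ✓ satisfies all
  T F F  ✗ fails (c + b)
  T F T  ✗ fails (b + c')
  T T F  ✗ fails (a' + b')
  T T T  ✗ fails (a' + b')
2 of the 8 rows are models.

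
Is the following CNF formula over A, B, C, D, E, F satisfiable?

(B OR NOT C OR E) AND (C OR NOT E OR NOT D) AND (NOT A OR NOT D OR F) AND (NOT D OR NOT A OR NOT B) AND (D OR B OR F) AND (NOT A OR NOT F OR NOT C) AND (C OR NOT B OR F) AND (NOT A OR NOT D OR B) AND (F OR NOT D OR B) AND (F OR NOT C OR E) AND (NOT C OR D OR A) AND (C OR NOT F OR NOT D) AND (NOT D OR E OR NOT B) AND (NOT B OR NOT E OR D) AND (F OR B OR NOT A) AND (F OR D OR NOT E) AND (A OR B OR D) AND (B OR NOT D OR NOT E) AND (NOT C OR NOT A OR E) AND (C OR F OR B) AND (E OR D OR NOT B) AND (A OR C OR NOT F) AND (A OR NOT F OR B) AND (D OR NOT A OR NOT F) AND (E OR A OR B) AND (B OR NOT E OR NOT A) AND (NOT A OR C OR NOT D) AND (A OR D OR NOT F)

Yes

Branch on B: set B = true.
Branch on D: set D = true.
(NOT A) alone gives A = false.
(E) alone gives E = true.
(C) alone gives C = true.
All clauses hold; F can take either value.
A satisfying assignment: A: false,  B: true,  C: true,  D: true,  E: true,  F: false.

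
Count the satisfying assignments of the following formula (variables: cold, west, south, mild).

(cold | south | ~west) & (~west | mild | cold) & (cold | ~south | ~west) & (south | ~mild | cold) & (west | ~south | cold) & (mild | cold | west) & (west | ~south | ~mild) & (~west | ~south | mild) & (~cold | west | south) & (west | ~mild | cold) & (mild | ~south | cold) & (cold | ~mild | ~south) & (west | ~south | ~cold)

3

There are 2^4 = 16 truth assignments over (cold, west, south, mild).
Check each against the 13 clauses (columns in the order cold, west, south, mild):
  F F F F  ✗ fails (mild | cold | west)
  F F F T  ✗ fails (south | ~mild | cold)
  F F T F  ✗ fails (west | ~south | cold)
  F F T T  ✗ fails (west | ~south | cold)
  F T F F  ✗ fails (cold | south | ~west)
  F T F T  ✗ fails (cold | south | ~west)
  F T T F  ✗ fails (~west | mild | cold)
  F T T T  ✗ fails (cold | ~south | ~west)
  T F F F  ✗ fails (~cold | west | south)
  T F F T  ✗ fails (~cold | west | south)
  T F T F  ✗ fails (west | ~south | ~cold)
  T F T T  ✗ fails (west | ~south | ~mild)
  T T F F  ✓ satisfies all
  T T F T  ✓ satisfies all
  T T T F  ✗ fails (~west | ~south | mild)
  T T T T  ✓ satisfies all
3 of the 16 rows are models.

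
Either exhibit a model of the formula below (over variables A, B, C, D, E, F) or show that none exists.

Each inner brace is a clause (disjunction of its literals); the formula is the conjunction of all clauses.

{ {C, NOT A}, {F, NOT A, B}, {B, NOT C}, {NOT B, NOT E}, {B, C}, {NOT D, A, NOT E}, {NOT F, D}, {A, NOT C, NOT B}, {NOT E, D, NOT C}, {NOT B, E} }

Try C = true.
The clause (B) is unit, so B = true.
The clause (NOT E) is unit, so E = false.
Now (E) is unsatisfied and unit — conflict.
Undo C and try C = false.
The clause (NOT A) is unit, so A = false.
The clause (B) is unit, so B = true.
The clause (NOT E) is unit, so E = false.
Now (E) is unsatisfied and unit — conflict.
Either choice for C ends in contradiction.

UNSATISFIABLE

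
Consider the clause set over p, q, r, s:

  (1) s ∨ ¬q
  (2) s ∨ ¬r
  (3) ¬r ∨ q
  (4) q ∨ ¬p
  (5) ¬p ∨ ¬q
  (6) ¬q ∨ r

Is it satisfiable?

Branch on s: set s = True.
Branch on r: set r = False.
Unit clause (¬q) forces q = False.
Unit clause (¬p) forces p = False.
All clauses are satisfied.
A satisfying assignment: p=False; q=False; r=False; s=True.

Yes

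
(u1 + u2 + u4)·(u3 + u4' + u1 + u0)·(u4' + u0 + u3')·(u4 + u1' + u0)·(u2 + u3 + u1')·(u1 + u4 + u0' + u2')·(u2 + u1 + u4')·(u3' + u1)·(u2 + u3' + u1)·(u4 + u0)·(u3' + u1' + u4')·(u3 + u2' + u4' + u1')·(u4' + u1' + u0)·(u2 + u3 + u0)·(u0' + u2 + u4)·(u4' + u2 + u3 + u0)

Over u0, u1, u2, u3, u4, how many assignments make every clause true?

3

There are 2^5 = 32 truth assignments over (u0, u1, u2, u3, u4).
Split on u4. With u4 = 1, the clauses containing u4 are satisfied and u4' drops from the rest; 1 of the 2^4 = 16 assignments to the other variables satisfy what remains.
With u4 = 0, by the same count on the reduced clause set, 2 assignments work.
(One model: u0=T, u1=F, u2=T, u3=F, u4=T.)
Total: 1 + 2 = 3.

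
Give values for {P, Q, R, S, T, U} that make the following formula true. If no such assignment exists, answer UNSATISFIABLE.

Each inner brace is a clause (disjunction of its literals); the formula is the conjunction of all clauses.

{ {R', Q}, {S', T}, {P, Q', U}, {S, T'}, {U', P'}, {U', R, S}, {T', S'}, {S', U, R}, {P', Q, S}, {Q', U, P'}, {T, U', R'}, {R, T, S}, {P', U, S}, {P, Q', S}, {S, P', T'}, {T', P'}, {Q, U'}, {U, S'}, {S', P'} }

Branch on R: set R = 0.
Branch on S: set S = 0.
(T') alone gives T = 0.
That conflicts with the unit clause (T).
Backtrack on S: now try S = 1.
(T) alone gives T = 1.
That conflicts with the unit clause (T').
Either choice for S ends in contradiction.
Backtrack on R: now try R = 1.
(Q) alone gives Q = 1.
Branch on S: set S = 0.
(T') alone gives T = 0.
(U') alone gives U = 0.
(P) alone gives P = 1.
That conflicts with the unit clause (P').
Backtrack on S: now try S = 1.
(T) alone gives T = 1.
That conflicts with the unit clause (T').
Either choice for S ends in contradiction.
Either choice for R ends in contradiction.

UNSATISFIABLE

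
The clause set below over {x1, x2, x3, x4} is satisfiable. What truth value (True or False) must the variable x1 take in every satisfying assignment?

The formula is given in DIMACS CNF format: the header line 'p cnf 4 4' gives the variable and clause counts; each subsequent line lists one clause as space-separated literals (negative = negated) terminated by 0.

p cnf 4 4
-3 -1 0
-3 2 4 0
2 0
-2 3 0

False

Suppose x1 = True.
Unit clause (¬x3) forces x3 = False.
Unit clause (x2) forces x2 = True.
That conflicts with the unit clause (¬x2).
So every satisfying assignment has x1 = False.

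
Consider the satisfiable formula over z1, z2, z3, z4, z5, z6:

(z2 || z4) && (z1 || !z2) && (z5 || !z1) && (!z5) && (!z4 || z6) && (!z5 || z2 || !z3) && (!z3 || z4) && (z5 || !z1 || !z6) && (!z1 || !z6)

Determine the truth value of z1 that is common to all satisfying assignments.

False

Suppose z1 = true.
The clause (z5) is unit, so z5 = true.
But (!z5) is also a unit clause — contradiction.
So every satisfying assignment has z1 = False.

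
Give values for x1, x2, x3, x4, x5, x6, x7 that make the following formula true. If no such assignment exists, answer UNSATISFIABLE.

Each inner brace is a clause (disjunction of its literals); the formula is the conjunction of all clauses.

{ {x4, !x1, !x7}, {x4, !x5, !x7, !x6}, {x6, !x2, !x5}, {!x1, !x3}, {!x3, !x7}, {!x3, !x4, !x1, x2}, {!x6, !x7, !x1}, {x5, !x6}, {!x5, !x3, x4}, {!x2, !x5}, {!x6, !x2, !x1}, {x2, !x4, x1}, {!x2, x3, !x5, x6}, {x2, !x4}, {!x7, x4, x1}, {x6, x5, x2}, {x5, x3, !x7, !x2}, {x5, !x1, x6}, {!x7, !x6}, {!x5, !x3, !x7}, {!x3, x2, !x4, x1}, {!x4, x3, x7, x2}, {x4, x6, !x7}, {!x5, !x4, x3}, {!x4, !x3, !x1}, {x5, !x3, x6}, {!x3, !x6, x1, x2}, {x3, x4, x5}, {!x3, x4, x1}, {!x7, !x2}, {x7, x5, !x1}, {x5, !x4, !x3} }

Case x1 = true:
The clause (!x3) is unit, so x3 = false.
Case x4 = false:
The clause (!x7) is unit, so x7 = false.
The clause (x5) is unit, so x5 = true.
The clause (!x2) is unit, so x2 = false.
Every clause is now satisfied; x6 is unconstrained.

x1 ↦ true, x2 ↦ false, x3 ↦ false, x4 ↦ false, x5 ↦ true, x6 ↦ true, x7 ↦ false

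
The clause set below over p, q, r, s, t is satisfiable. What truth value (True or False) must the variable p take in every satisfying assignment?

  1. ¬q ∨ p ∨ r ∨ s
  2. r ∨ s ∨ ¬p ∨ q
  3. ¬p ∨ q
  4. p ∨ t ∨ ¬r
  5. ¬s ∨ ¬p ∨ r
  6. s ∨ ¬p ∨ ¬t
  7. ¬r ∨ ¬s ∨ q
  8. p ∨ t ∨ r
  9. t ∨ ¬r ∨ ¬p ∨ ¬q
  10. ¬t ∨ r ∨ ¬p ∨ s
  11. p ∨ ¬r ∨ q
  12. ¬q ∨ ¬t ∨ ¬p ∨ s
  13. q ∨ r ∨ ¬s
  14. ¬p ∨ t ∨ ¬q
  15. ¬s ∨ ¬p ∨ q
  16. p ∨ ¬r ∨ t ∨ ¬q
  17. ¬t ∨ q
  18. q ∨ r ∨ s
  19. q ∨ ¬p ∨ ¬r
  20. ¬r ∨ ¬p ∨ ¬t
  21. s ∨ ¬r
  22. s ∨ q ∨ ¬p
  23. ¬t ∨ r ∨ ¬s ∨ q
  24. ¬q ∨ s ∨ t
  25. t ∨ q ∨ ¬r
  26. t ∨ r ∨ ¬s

Suppose p = True.
From the singleton clause (q), q = True.
From the singleton clause (t), t = True.
From the singleton clause (s), s = True.
From the singleton clause (r), r = True.
That conflicts with the unit clause (¬r).
So every satisfying assignment has p = False.

False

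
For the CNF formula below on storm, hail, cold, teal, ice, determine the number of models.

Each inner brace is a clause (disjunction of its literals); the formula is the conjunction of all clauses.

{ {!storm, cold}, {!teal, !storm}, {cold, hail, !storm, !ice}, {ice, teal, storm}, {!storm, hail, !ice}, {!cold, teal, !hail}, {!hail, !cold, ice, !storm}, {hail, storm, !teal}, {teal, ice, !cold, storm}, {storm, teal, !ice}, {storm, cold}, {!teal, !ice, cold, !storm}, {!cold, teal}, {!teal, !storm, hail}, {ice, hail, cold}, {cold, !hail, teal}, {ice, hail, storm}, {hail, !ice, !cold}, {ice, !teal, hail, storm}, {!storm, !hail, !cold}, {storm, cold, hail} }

There are 2^5 = 32 truth assignments over (storm, hail, cold, teal, ice).
Split on cold. With cold = true, the clauses containing cold are satisfied and !cold drops from the rest; 2 of the 2^4 = 16 assignments to the other variables satisfy what remains.
With cold = false, by the same count on the reduced clause set, 0 assignments work.
Total: 2 + 0 = 2.

2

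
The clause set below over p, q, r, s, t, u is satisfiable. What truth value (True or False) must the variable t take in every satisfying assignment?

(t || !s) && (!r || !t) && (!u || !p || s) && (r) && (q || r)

False

Suppose t = true.
(!r) alone gives r = false.
That conflicts with the unit clause (r).
So every satisfying assignment has t = False.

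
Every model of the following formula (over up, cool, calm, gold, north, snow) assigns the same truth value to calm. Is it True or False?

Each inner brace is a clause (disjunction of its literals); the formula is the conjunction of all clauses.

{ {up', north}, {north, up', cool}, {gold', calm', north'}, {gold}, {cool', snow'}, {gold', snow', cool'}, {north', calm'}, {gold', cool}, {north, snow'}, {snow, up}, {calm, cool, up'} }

False

Suppose calm = 1.
(gold) alone gives gold = 1.
(north') alone gives north = 0.
(up') alone gives up = 0.
(cool) alone gives cool = 1.
(snow') alone gives snow = 0.
That conflicts with the unit clause (snow).
So every satisfying assignment has calm = False.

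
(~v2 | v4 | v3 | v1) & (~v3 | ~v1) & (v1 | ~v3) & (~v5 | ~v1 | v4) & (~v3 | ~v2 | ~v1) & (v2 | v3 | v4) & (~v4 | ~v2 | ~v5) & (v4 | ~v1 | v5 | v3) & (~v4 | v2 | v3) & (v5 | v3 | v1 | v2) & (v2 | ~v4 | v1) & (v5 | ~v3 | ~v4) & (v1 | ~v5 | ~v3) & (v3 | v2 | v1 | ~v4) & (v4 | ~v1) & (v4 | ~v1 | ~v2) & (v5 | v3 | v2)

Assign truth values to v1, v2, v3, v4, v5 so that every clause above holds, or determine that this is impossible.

Try v3 = 0.
Try v2 = 1.
Try v4 = 1.
Unit clause (~v5) forces v5 = 0.
All clauses hold; v1 can take either value.

v1=1,  v2=1,  v3=0,  v4=1,  v5=0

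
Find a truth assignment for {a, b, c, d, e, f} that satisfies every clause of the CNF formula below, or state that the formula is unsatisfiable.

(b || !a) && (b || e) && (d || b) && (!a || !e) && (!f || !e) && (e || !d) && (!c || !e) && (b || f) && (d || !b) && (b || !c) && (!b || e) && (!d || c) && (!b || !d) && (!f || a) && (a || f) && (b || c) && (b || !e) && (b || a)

UNSATISFIABLE

Case b = true:
Unit clause (d) forces d = true.
Now (!d) is unsatisfied and unit — conflict.
Undo b and try b = false.
Unit clause (!a) forces a = false.
Now (a) is unsatisfied and unit — conflict.
Neither b = true nor b = false works.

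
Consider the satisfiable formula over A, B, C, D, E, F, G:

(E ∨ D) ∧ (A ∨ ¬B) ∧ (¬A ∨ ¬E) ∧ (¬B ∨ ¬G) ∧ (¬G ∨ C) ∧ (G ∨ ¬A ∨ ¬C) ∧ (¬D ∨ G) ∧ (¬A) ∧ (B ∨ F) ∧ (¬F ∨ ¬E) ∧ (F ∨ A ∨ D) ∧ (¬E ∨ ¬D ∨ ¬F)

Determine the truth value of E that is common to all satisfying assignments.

Suppose E = True.
Unit clause (¬A) forces A = False.
Unit clause (¬B) forces B = False.
Unit clause (F) forces F = True.
Now (¬F) is unsatisfied and unit — conflict.
So every satisfying assignment has E = False.

False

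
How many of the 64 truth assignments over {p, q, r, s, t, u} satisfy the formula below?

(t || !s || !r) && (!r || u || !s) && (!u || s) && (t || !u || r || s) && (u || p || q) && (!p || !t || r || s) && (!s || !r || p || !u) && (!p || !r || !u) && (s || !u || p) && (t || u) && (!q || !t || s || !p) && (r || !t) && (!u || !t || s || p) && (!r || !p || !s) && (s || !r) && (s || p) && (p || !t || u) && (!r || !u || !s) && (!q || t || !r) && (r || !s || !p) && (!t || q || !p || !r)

2

There are 2^6 = 64 truth assignments over (p, q, r, s, t, u).
Split on u. With u = true, the clauses containing u are satisfied and !u drops from the rest; 2 of the 2^5 = 32 assignments to the other variables satisfy what remains.
With u = false, by the same count on the reduced clause set, 0 assignments work.
(One model: p=F, q=F, r=F, s=T, t=F, u=T.)
Total: 2 + 0 = 2.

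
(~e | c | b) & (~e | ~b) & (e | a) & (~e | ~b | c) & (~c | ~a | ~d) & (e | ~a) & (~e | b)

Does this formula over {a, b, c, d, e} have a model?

No, unsatisfiable

Try e = 0.
Unit clause (a) forces a = 1.
Now (~a) is unsatisfied and unit — conflict.
That branch fails; take e = 1 instead.
Unit clause (~b) forces b = 0.
Now (b) is unsatisfied and unit — conflict.
Either choice for e ends in contradiction.
No assignment satisfies every clause.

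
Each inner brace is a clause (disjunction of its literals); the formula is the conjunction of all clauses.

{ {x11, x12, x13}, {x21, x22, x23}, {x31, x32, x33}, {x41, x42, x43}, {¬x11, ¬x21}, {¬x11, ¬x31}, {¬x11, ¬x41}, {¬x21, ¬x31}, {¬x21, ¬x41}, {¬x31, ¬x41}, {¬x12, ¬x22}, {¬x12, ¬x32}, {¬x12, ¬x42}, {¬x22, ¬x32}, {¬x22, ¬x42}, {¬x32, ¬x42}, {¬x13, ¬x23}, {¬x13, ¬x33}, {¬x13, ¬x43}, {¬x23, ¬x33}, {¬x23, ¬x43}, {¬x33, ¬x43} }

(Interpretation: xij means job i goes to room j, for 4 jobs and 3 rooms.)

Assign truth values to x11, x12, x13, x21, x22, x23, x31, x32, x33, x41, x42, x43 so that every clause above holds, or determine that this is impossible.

Try x11 = False.
Try x12 = True.
From the singleton clause (¬x22), x22 = False.
From the singleton clause (¬x32), x32 = False.
From the singleton clause (¬x42), x42 = False.
Try x21 = True.
From the singleton clause (¬x31), x31 = False.
From the singleton clause (x33), x33 = True.
From the singleton clause (¬x41), x41 = False.
From the singleton clause (x43), x43 = True.
That conflicts with the unit clause (¬x43).
Backtrack on x21: now try x21 = False.
From the singleton clause (x23), x23 = True.
From the singleton clause (¬x13), x13 = False.
From the singleton clause (¬x33), x33 = False.
From the singleton clause (x31), x31 = True.
From the singleton clause (¬x41), x41 = False.
From the singleton clause (x43), x43 = True.
That conflicts with the unit clause (¬x43).
Both values of x21 lead to a conflict.
Backtrack on x12: now try x12 = False.
From the singleton clause (x13), x13 = True.
From the singleton clause (¬x23), x23 = False.
From the singleton clause (¬x33), x33 = False.
From the singleton clause (¬x43), x43 = False.
Try x21 = True.
From the singleton clause (¬x31), x31 = False.
From the singleton clause (x32), x32 = True.
From the singleton clause (¬x41), x41 = False.
From the singleton clause (x42), x42 = True.
That conflicts with the unit clause (¬x42).
Backtrack on x21: now try x21 = False.
From the singleton clause (x22), x22 = True.
From the singleton clause (¬x32), x32 = False.
From the singleton clause (x31), x31 = True.
From the singleton clause (¬x41), x41 = False.
From the singleton clause (x42), x42 = True.
That conflicts with the unit clause (¬x42).
Both values of x21 lead to a conflict.
Both values of x12 lead to a conflict.
Backtrack on x11: now try x11 = True.
From the singleton clause (¬x21), x21 = False.
From the singleton clause (¬x31), x31 = False.
From the singleton clause (¬x41), x41 = False.
Try x22 = True.
From the singleton clause (¬x12), x12 = False.
From the singleton clause (¬x32), x32 = False.
From the singleton clause (x33), x33 = True.
From the singleton clause (¬x42), x42 = False.
From the singleton clause (x43), x43 = True.
That conflicts with the unit clause (¬x43).
Backtrack on x22: now try x22 = False.
From the singleton clause (x23), x23 = True.
From the singleton clause (¬x13), x13 = False.
From the singleton clause (¬x33), x33 = False.
From the singleton clause (x32), x32 = True.
From the singleton clause (¬x12), x12 = False.
From the singleton clause (¬x42), x42 = False.
From the singleton clause (x43), x43 = True.
That conflicts with the unit clause (¬x43).
Both values of x22 lead to a conflict.
Both values of x11 lead to a conflict.

UNSATISFIABLE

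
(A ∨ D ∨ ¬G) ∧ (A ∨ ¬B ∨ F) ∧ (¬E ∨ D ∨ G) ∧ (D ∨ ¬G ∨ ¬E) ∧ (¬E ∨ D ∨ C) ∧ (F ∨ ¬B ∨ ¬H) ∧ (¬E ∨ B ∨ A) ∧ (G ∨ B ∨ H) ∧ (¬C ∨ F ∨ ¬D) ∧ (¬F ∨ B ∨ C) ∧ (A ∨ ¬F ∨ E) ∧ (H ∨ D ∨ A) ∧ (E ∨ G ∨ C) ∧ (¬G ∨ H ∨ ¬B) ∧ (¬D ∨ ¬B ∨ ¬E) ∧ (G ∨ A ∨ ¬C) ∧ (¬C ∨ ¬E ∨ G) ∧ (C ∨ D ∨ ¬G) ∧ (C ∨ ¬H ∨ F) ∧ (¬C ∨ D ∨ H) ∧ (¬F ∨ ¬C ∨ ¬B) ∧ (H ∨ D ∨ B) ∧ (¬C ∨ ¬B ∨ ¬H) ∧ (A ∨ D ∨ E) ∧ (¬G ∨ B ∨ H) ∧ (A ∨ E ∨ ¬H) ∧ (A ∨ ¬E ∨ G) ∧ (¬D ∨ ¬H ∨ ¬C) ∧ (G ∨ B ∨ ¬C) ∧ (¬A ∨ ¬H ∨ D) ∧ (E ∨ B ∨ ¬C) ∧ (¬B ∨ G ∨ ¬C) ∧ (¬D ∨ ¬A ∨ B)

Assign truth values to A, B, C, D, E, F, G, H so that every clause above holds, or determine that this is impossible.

A=True; B=True; C=False; D=True; E=False; F=True; G=True; H=True

Case A = True:
Case H = True:
From the singleton clause (D), D = True.
From the singleton clause (¬C), C = False.
From the singleton clause (F), F = True.
From the singleton clause (B), B = True.
From the singleton clause (¬E), E = False.
From the singleton clause (G), G = True.
This assignment satisfies each clause.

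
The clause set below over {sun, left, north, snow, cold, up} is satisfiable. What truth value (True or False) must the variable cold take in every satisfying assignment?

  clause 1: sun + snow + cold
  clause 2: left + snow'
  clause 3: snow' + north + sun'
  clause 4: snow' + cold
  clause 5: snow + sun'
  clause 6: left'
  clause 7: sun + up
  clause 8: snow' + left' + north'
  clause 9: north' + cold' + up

True

Suppose cold = 0.
The clause (snow') is unit, so snow = 0.
The clause (sun) is unit, so sun = 1.
That conflicts with the unit clause (sun').
So every satisfying assignment has cold = True.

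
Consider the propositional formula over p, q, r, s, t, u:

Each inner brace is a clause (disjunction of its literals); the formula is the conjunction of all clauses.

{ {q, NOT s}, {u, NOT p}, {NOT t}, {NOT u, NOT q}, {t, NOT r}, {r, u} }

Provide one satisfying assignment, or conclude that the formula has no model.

The clause (NOT t) is unit, so t = false.
The clause (NOT r) is unit, so r = false.
The clause (u) is unit, so u = true.
The clause (NOT q) is unit, so q = false.
The clause (NOT s) is unit, so s = false.
Every clause is now satisfied; p is unconstrained.

p ↦ false; q ↦ false; r ↦ false; s ↦ false; t ↦ false; u ↦ true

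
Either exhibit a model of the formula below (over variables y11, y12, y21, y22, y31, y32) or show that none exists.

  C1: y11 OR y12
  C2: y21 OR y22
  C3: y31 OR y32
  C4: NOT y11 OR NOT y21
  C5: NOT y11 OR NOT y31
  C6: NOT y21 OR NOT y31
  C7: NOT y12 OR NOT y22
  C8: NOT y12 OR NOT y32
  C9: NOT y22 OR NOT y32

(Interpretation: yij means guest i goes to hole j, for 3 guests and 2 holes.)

Case y11 = true:
The clause (NOT y21) is unit, so y21 = false.
The clause (y22) is unit, so y22 = true.
The clause (NOT y31) is unit, so y31 = false.
The clause (y32) is unit, so y32 = true.
Now (NOT y32) is unsatisfied and unit — conflict.
So y11 must be the other value — set y11 = false.
The clause (y12) is unit, so y12 = true.
The clause (NOT y22) is unit, so y22 = false.
The clause (y21) is unit, so y21 = true.
The clause (NOT y31) is unit, so y31 = false.
The clause (y32) is unit, so y32 = true.
Now (NOT y32) is unsatisfied and unit — conflict.
Neither y11 = true nor y11 = false works.

UNSATISFIABLE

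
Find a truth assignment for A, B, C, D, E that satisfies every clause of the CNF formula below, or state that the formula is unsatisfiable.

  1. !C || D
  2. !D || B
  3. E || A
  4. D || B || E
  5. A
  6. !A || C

The clause (A) is unit, so A = true.
The clause (C) is unit, so C = true.
The clause (D) is unit, so D = true.
The clause (B) is unit, so B = true.
No clause remains; E is free.

A: true; B: true; C: true; D: true; E: false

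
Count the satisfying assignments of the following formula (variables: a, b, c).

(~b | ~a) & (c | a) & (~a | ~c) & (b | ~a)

There are 2^3 = 8 truth assignments over (a, b, c).
Check each against the 4 clauses (columns in the order a, b, c):
  F F F  ✗ fails (c | a)
  F F T  ✓ satisfies all
  F T F  ✗ fails (c | a)
  F T T  ✓ satisfies all
  T F F  ✗ fails (b | ~a)
  T F T  ✗ fails (~a | ~c)
  T T F  ✗ fails (~b | ~a)
  T T T  ✗ fails (~b | ~a)
2 of the 8 rows are models.

2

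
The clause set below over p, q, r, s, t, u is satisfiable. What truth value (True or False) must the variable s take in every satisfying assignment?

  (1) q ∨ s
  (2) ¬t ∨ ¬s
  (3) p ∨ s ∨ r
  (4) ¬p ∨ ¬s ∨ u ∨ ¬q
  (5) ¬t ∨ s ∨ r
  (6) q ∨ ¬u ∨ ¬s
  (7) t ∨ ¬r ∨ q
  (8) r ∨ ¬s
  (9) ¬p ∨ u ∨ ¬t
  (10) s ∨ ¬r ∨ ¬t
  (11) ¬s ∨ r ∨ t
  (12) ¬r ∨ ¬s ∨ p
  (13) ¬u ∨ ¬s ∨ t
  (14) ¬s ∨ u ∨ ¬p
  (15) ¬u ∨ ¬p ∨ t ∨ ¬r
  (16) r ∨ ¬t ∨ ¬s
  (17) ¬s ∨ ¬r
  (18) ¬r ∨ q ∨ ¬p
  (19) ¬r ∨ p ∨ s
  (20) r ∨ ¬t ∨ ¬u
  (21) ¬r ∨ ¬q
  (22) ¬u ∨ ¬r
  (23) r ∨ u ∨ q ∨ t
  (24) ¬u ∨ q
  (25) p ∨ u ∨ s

False

Suppose s = True.
The clause (¬t) is unit, so t = False.
The clause (r) is unit, so r = True.
But (¬r) is also a unit clause — contradiction.
So every satisfying assignment has s = False.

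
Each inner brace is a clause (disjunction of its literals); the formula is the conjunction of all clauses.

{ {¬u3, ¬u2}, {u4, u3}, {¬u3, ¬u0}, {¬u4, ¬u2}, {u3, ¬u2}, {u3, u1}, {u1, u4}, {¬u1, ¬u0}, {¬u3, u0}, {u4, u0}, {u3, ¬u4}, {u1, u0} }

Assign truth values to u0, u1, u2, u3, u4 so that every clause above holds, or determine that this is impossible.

UNSATISFIABLE

Case u3 = False:
(u4) alone gives u4 = True.
That conflicts with the unit clause (¬u4).
Undo u3 and try u3 = True.
(¬u2) alone gives u2 = False.
(¬u0) alone gives u0 = False.
That conflicts with the unit clause (u0).
Neither u3 = True nor u3 = False works.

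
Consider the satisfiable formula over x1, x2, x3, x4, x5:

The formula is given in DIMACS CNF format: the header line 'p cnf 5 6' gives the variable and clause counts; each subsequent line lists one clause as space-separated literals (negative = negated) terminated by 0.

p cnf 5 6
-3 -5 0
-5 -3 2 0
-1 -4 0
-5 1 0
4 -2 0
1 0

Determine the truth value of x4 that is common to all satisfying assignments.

False

Suppose x4 = True.
The clause (¬x1) is unit, so x1 = False.
That conflicts with the unit clause (x1).
So every satisfying assignment has x4 = False.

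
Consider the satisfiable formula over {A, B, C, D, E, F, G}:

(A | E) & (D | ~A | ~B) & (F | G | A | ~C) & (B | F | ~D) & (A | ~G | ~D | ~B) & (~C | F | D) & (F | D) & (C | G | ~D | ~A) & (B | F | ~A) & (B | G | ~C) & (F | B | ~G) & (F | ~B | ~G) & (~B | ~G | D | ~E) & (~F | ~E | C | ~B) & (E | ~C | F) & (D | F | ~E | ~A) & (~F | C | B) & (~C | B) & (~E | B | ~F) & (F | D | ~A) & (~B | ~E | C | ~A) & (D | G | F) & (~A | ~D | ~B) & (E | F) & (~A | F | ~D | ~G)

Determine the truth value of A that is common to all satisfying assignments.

False

Suppose A = 1.
Suppose D = 1.
(~B) alone gives B = 0.
(F) alone gives F = 1.
(C) alone gives C = 1.
But (~C) is also a unit clause — contradiction.
Backtrack on D: now try D = 0.
(~B) alone gives B = 0.
(F) alone gives F = 1.
(C) alone gives C = 1.
But (~C) is also a unit clause — contradiction.
Neither D = 1 nor D = 0 works.
So every satisfying assignment has A = False.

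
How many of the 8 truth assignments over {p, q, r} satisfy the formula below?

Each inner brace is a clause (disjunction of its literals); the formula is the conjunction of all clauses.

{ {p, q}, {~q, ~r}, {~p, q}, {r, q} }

2

There are 2^3 = 8 truth assignments over (p, q, r).
Check each against the 4 clauses (columns in the order p, q, r):
  F F F  ✗ fails (p | q)
  F F T  ✗ fails (p | q)
  F T F  ✓ satisfies all
  F T T  ✗ fails (~q | ~r)
  T F F  ✗ fails (~p | q)
  T F T  ✗ fails (~p | q)
  T T F  ✓ satisfies all
  T T T  ✗ fails (~q | ~r)
2 of the 8 rows are models.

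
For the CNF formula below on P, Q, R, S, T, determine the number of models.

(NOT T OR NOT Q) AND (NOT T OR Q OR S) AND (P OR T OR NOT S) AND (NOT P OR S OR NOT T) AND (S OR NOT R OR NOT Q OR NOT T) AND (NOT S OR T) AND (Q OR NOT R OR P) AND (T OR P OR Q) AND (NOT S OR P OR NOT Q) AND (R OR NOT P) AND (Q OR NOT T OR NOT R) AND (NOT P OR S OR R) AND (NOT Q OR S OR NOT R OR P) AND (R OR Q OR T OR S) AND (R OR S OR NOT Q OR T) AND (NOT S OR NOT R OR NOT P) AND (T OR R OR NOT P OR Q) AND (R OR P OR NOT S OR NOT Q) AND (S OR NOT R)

There are 2^5 = 32 truth assignments over (P, Q, R, S, T).
Split on Q. With Q = true, the clauses containing Q are satisfied and NOT Q drops from the rest; 0 of the 2^4 = 16 assignments to the other variables satisfy what remains.
With Q = false, by the same count on the reduced clause set, 1 assignment works.
(One model: P=F, Q=F, R=F, S=T, T=T.)
Total: 0 + 1 = 1.

1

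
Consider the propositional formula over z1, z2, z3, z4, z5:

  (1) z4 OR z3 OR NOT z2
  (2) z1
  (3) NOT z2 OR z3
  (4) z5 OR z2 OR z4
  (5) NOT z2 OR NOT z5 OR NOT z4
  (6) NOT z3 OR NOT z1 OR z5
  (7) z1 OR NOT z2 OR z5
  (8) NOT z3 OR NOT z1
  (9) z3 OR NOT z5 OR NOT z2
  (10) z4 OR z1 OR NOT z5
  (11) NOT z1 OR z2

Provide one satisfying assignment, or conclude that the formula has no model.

From the singleton clause (z1), z1 = true.
From the singleton clause (NOT z3), z3 = false.
From the singleton clause (NOT z2), z2 = false.
Now (z2) is unsatisfied and unit — conflict.

UNSATISFIABLE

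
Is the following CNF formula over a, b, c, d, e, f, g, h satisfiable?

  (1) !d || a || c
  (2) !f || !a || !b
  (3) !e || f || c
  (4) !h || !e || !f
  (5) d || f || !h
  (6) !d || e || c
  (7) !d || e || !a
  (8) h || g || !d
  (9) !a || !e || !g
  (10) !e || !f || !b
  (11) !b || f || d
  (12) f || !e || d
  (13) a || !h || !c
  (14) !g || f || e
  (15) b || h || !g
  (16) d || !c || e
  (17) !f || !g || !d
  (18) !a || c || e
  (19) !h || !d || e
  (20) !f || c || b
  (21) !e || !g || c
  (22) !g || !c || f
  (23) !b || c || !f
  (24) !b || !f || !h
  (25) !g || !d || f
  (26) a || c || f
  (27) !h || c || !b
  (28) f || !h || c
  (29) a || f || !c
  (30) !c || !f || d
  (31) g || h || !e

Branch on d: set d = true.
Branch on a: set a = true.
From the singleton clause (e), e = true.
From the singleton clause (!g), g = false.
From the singleton clause (h), h = true.
From the singleton clause (!f), f = false.
From the singleton clause (c), c = true.
All clauses hold; b can take either value.
A satisfying assignment: a: true, b: false, c: true, d: true, e: true, f: false, g: false, h: true.

Yes, satisfiable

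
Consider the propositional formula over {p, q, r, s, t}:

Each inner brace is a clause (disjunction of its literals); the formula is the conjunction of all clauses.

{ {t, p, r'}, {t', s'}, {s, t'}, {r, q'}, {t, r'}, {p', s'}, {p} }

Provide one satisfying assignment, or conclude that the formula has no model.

p: 1, q: 0, r: 0, s: 0, t: 0

The clause (p) is unit, so p = 1.
The clause (s') is unit, so s = 0.
The clause (t') is unit, so t = 0.
The clause (r') is unit, so r = 0.
The clause (q') is unit, so q = 0.
Every clause now holds.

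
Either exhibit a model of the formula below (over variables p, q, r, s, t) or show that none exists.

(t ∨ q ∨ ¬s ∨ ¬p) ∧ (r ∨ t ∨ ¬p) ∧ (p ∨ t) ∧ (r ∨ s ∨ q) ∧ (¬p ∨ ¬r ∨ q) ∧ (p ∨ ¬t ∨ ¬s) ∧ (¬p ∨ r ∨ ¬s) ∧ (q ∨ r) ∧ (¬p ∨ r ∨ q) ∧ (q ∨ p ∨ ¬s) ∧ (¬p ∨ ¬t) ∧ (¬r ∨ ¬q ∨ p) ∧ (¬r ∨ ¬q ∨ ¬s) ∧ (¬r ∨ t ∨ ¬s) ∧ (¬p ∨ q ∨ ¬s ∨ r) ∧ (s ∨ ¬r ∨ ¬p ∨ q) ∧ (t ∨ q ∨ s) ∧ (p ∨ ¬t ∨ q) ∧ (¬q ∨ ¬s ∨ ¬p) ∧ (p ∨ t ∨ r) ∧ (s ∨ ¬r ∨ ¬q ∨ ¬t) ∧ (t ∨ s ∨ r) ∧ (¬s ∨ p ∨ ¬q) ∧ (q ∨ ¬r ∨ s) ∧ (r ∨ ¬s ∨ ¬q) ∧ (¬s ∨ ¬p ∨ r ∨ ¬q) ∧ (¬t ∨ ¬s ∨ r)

Suppose p = True.
Unit clause (¬t) forces t = False.
Unit clause (r) forces r = True.
Unit clause (q) forces q = True.
Unit clause (¬s) forces s = False.
All clauses are satisfied.

p ↦ True,  q ↦ True,  r ↦ True,  s ↦ False,  t ↦ False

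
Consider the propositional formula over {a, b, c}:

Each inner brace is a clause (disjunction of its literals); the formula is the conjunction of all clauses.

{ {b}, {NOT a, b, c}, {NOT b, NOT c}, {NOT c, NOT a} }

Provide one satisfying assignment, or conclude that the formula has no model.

From the singleton clause (b), b = true.
From the singleton clause (NOT c), c = false.
No clause remains; a is free.

a: true,  b: true,  c: false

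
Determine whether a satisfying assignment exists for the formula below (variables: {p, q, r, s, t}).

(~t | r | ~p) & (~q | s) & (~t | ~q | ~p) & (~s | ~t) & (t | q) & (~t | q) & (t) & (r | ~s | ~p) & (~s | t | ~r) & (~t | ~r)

No, unsatisfiable

The clause (t) is unit, so t = 1.
The clause (~s) is unit, so s = 0.
The clause (~q) is unit, so q = 0.
But (q) is also a unit clause — contradiction.
No assignment satisfies every clause.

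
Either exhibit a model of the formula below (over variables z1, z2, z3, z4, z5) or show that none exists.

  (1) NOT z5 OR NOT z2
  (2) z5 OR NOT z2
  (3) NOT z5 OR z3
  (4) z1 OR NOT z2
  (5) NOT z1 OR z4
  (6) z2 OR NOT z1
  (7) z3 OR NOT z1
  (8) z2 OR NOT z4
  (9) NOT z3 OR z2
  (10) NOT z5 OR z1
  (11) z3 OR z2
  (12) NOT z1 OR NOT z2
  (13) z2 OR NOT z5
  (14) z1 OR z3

Suppose z5 = false.
Unit clause (NOT z2) forces z2 = false.
Unit clause (NOT z1) forces z1 = false.
Unit clause (NOT z4) forces z4 = false.
Unit clause (NOT z3) forces z3 = false.
Now (z3) is unsatisfied and unit — conflict.
Backtrack on z5: now try z5 = true.
Unit clause (NOT z2) forces z2 = false.
Now (z2) is unsatisfied and unit — conflict.
Either choice for z5 ends in contradiction.

UNSATISFIABLE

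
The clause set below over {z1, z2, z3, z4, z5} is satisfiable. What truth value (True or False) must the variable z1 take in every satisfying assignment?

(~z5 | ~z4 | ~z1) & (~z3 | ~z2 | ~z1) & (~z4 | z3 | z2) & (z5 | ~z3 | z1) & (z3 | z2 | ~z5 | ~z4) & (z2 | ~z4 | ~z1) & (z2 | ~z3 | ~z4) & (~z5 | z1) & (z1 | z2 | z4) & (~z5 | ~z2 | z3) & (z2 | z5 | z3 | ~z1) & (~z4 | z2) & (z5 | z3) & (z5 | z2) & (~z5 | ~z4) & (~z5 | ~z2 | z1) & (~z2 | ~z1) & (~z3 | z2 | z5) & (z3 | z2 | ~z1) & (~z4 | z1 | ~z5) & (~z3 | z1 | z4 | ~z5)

True

Suppose z1 = 0.
From the singleton clause (~z5), z5 = 0.
From the singleton clause (~z3), z3 = 0.
That conflicts with the unit clause (z3).
So every satisfying assignment has z1 = True.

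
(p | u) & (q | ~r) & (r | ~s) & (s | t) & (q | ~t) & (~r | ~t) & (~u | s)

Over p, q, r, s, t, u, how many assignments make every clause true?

4

There are 2^6 = 64 truth assignments over (p, q, r, s, t, u).
Split on s. With s = 1, the clauses containing s are satisfied and ~s drops from the rest; 3 of the 2^5 = 32 assignments to the other variables satisfy what remains.
With s = 0, by the same count on the reduced clause set, 1 assignment works.
Total: 3 + 1 = 4.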